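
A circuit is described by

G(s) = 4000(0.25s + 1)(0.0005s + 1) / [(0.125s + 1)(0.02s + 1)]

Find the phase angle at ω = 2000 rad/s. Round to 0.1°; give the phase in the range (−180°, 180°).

At ω = 2000 rad/s:
zero (1 + j2000·0.25) = 1 + j500 → |·| ≈ 500, ∠ ≈ 89.89°
zero (1 + j2000·0.0005) = 1 + j1 → |·| ≈ 1.4142, ∠ ≈ 45.00°
pole (1 + j2000·0.125) = 1 + j250 → |·| ≈ 250, ∠ ≈ 89.77°
pole (1 + j2000·0.02) = 1 + j40 → |·| ≈ 40.012, ∠ ≈ 88.57°
∠G = (89.89° + 45.00°) − (89.77° + 88.57°) = -43.45°

-43.5°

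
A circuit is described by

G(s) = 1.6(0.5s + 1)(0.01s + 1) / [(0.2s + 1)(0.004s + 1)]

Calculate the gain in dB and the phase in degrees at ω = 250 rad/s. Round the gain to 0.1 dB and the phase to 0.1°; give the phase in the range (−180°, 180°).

At ω = 250 rad/s:
zero (1 + j250·0.5) = 1 + j125 → |·| ≈ 125, ∠ ≈ 89.54°
zero (1 + j250·0.01) = 1 + j2.5 → |·| ≈ 2.6926, ∠ ≈ 68.20°
pole (1 + j250·0.2) = 1 + j50 → |·| ≈ 50.01, ∠ ≈ 88.85°
pole (1 + j250·0.004) = 1 + j1 → |·| ≈ 1.4142, ∠ ≈ 45.00°
|G| = 1.6 · 125 · 2.6926 / (50.01 · 1.4142) ≈ 7.6144
Gain = 20 log₁₀(7.6144) ≈ 17.63 dB
∠G = (89.54° + 68.20°) − (88.85° + 45.00°) = 23.89°

17.6 dB, 23.9°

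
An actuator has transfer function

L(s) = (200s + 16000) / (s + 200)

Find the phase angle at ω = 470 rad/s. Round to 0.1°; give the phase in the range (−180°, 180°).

13.4°

Substitute s = j470:
Numerator: 200(j470) + 16000 = 16000 + j94000
Denominator: (j470) + 200 = 200 + j470
|N| = √(16000² + 94000²) ≈ 95352, ∠N ≈ 80.34°
|D| = √(200² + 470²) ≈ 510.78, ∠D ≈ 66.95°
∠L = 80.34° − 66.95° = 13.39°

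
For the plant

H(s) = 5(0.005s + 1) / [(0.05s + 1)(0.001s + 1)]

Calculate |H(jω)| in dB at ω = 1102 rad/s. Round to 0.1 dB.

At ω = 1102 rad/s:
zero (1 + j1102·0.005) = 1 + j5.51 → |·| ≈ 5.6, ∠ ≈ 79.71°
pole (1 + j1102·0.05) = 1 + j55.1 → |·| ≈ 55.109, ∠ ≈ 88.96°
pole (1 + j1102·0.001) = 1 + j1.102 → |·| ≈ 1.4881, ∠ ≈ 47.78°
|H| = 5 · 5.6 / (55.109 · 1.4881) ≈ 0.34143
Gain = 20 log₁₀(0.34143) ≈ -9.33 dB

-9.3 dB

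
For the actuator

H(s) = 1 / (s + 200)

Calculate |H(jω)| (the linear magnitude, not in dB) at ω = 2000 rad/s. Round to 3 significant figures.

0.000498

Substitute s = j2000:
Numerator: 1 = 1 + j0
Denominator: (j2000) + 200 = 200 + j2000
|N| = √(1² + 0²) ≈ 1, ∠N ≈ 0.00°
|D| = √(200² + 2000²) ≈ 2010, ∠D ≈ 84.29°
|H| = 1 / 2010 ≈ 0.00049751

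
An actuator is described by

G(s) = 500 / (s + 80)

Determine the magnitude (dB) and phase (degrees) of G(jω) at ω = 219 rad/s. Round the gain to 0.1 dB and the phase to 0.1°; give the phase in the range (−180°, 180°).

Substitute s = j219:
Numerator: 500 = 500 + j0
Denominator: (j219) + 80 = 80 + j219
|N| = √(500² + 0²) ≈ 500, ∠N ≈ 0.00°
|D| = √(80² + 219²) ≈ 233.15, ∠D ≈ 69.93°
|G| = 500 / 233.15 ≈ 2.1445
Gain = 20 log₁₀(2.1445) ≈ 6.63 dB
∠G = 0.00° − 69.93° = -69.93°

6.6 dB, -69.9°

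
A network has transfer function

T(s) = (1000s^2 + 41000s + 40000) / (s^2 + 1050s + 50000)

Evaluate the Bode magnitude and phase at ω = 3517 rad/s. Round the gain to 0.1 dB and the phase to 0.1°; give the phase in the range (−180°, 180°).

59.7 dB, 16.0°

Substitute s = j3517:
Numerator: 1000(j3517)^2 + 41000(j3517) + 40000 = -12369249000 + j144197000
Denominator: (j3517)^2 + 1050(j3517) + 50000 = -12319289 + j3692850
|N| = √(12369249000² + 144197000²) ≈ 1.237e+10, ∠N ≈ 179.33°
|D| = √(12319289² + 3692850²) ≈ 1.2861e+07, ∠D ≈ 163.31°
|T| = 1.237e+10 / 1.2861e+07 ≈ 961.82
Gain = 20 log₁₀(961.82) ≈ 59.66 dB
∠T = 179.33° − 163.31° = 16.02°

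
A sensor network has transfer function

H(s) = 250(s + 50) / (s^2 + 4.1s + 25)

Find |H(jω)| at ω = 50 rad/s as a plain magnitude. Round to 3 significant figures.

At s = jω = j50:
zero (s+50): 50 + j50 → |·| = √(50²+50²) = √5000 ≈ 70.711, ∠ = arctan(50/50) ≈ 45.00°
quadratic: (j50)² + 4.1·j50 + 25 = -2475 + j205 → |·| ≈ 2483.5, ∠ ≈ 175.27°
|H| = 250 · 70.711 / 2483.5 ≈ 7.1181

7.12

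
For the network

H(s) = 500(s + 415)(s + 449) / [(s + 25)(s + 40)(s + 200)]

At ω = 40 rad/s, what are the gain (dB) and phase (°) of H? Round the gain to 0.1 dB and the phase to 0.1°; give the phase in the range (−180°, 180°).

At s = jω = j40:
zero (s+415): 415 + j40 → |·| = √(415²+40²) = √173825 ≈ 416.92, ∠ = arctan(40/415) ≈ 5.51°
zero (s+449): 449 + j40 → |·| = √(449²+40²) = √203201 ≈ 450.78, ∠ = arctan(40/449) ≈ 5.09°
pole (s+25): 25 + j40 → |·| = √(25²+40²) = √2225 ≈ 47.17, ∠ = arctan(40/25) ≈ 57.99°
pole (s+40): 40 + j40 → |·| = √(40²+40²) = √3200 ≈ 56.569, ∠ = arctan(40/40) ≈ 45.00°
pole (s+200): 200 + j40 → |·| = √(200²+40²) = √41600 ≈ 203.96, ∠ = arctan(40/200) ≈ 11.31°
|H| = 500 · 1.8794e+05 / 5.4424e+05 ≈ 172.66
Gain = 20 log₁₀(172.66) ≈ 44.74 dB
∠H = 10.60° − 114.30° = -103.70°

44.7 dB, -103.7°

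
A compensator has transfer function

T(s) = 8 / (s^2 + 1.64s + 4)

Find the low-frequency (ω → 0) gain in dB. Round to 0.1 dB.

T(0) = 8 / 4 = 2
20 log₁₀(2) ≈ 6.02 dB

6.0 dB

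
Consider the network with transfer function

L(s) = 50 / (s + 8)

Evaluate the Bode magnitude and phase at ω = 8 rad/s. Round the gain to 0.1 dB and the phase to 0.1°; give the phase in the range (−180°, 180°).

12.9 dB, -45.0°

Substitute s = j8:
Numerator: 50 = 50 + j0
Denominator: (j8) + 8 = 8 + j8
|N| = √(50² + 0²) ≈ 50, ∠N ≈ 0.00°
|D| = √(8² + 8²) ≈ 11.314, ∠D ≈ 45.00°
|L| = 50 / 11.314 ≈ 4.4193
Gain = 20 log₁₀(4.4193) ≈ 12.91 dB
∠L = 0.00° − 45.00° = -45.00°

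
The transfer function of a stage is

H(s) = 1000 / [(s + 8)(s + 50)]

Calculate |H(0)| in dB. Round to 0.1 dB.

8.0 dB

H(0) = 1000 / (8·50) = 2.5
20 log₁₀(2.5) ≈ 7.96 dB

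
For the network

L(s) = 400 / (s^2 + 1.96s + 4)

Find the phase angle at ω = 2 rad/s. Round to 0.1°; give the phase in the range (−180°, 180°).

At s = jω = j2:
quadratic: (j2)² + 1.96·j2 + 4 = 0 + j3.92 → |·| ≈ 3.92, ∠ ≈ 90.00°
∠L = 0.00° − 90.00° = -90.00°

-90.0°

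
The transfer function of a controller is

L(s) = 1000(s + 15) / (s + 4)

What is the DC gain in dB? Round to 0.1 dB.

L(0) = 1000·15 / (4) = 3750
20 log₁₀(3750) ≈ 71.48 dB

71.5 dB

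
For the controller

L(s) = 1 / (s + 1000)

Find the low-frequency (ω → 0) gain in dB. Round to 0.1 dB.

L(0) = 1 / (1000) = 0.001
20 log₁₀(0.001) ≈ -60.00 dB

-60.0 dB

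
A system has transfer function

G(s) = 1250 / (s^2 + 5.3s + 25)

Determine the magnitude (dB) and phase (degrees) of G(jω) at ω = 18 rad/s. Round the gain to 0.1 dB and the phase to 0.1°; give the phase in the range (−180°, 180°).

12.0 dB, -162.3°

At s = jω = j18:
quadratic: (j18)² + 5.3·j18 + 25 = -299 + j95.4 → |·| ≈ 313.85, ∠ ≈ 162.30°
|G| = 1250 / 313.85 ≈ 3.9828
Gain = 20 log₁₀(3.9828) ≈ 12.00 dB
∠G = 0.00° − 162.30° = -162.30°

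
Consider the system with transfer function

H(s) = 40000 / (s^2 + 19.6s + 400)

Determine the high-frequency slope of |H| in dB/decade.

Each pole contributes −20 dB/decade at high frequency; each zero contributes +20 dB/decade.
Net: 0 zero(s) − 2 pole(s) → -40 dB/decade.

-40 dB/decade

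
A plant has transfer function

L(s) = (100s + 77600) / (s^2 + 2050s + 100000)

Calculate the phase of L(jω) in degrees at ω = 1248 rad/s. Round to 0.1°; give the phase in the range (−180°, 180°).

Substitute s = j1248:
Numerator: 100(j1248) + 77600 = 77600 + j124800
Denominator: (j1248)^2 + 2050(j1248) + 100000 = -1457504 + j2558400
|N| = √(77600² + 124800²) ≈ 1.4696e+05, ∠N ≈ 58.13°
|D| = √(1457504² + 2558400²) ≈ 2.9444e+06, ∠D ≈ 119.67°
∠L = 58.13° − 119.67° = -61.54°

-61.5°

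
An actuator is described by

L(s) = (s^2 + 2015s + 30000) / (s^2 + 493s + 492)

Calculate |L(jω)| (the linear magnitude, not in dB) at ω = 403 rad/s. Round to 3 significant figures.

Substitute s = j403:
Numerator: (j403)^2 + 2015(j403) + 30000 = -132409 + j812045
Denominator: (j403)^2 + 493(j403) + 492 = -161917 + j198679
|N| = √(132409² + 812045²) ≈ 8.2277e+05, ∠N ≈ 99.26°
|D| = √(161917² + 198679²) ≈ 2.563e+05, ∠D ≈ 129.18°
|L| = 8.2277e+05 / 2.563e+05 ≈ 3.2102

3.21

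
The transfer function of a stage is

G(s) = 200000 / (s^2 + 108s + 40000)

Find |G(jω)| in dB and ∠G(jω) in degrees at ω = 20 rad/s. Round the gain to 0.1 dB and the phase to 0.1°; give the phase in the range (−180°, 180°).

14.1 dB, -3.1°

At s = jω = j20:
quadratic: (j20)² + 108·j20 + 40000 = 39600 + j2160 → |·| ≈ 39659, ∠ ≈ 3.12°
|G| = 200000 / 39659 ≈ 5.043
Gain = 20 log₁₀(5.043) ≈ 14.05 dB
∠G = 0.00° − 3.12° = -3.12°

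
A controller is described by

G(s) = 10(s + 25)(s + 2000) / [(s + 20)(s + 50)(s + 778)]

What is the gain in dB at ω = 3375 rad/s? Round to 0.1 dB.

-49.5 dB

At s = jω = j3375:
zero (s+25): 25 + j3375 → |·| = √(25²+3375²) = √11391250 ≈ 3375.1, ∠ = arctan(3375/25) ≈ 89.58°
zero (s+2000): 2000 + j3375 → |·| = √(2000²+3375²) = √15390625 ≈ 3923.1, ∠ = arctan(3375/2000) ≈ 59.35°
pole (s+20): 20 + j3375 → |·| = √(20²+3375²) = √11391025 ≈ 3375.1, ∠ = arctan(3375/20) ≈ 89.66°
pole (s+50): 50 + j3375 → |·| = √(50²+3375²) = √11393125 ≈ 3375.4, ∠ = arctan(3375/50) ≈ 89.15°
pole (s+778): 778 + j3375 → |·| = √(778²+3375²) = √11995909 ≈ 3463.5, ∠ = arctan(3375/778) ≈ 77.02°
|G| = 10 · 1.3241e+07 / 3.9457e+10 ≈ 0.0033558
Gain = 20 log₁₀(0.0033558) ≈ -49.48 dB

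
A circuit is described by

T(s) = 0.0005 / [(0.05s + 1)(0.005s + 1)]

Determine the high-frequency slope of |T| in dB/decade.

Each pole contributes −20 dB/decade at high frequency; each zero contributes +20 dB/decade.
Net: 0 zero(s) − 2 pole(s) → -40 dB/decade.

-40 dB/decade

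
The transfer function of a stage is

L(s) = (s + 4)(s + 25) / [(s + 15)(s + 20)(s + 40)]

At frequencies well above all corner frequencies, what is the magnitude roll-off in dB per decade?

-20 dB/decade

Each pole contributes −20 dB/decade at high frequency; each zero contributes +20 dB/decade.
Net: 2 zero(s) − 3 pole(s) → -20 dB/decade.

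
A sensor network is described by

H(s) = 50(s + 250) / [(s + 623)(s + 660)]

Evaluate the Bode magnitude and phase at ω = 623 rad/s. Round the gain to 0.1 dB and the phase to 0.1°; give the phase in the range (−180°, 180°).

-27.5 dB, -20.2°

At s = jω = j623:
zero (s+250): 250 + j623 → |·| = √(250²+623²) = √450629 ≈ 671.29, ∠ = arctan(623/250) ≈ 68.14°
pole (s+623): 623 + j623 → |·| = √(623²+623²) = √776258 ≈ 881.06, ∠ = arctan(623/623) ≈ 45.00°
pole (s+660): 660 + j623 → |·| = √(660²+623²) = √823729 ≈ 907.6, ∠ = arctan(623/660) ≈ 43.35°
|H| = 50 · 671.29 / 7.9965e+05 ≈ 0.041974
Gain = 20 log₁₀(0.041974) ≈ -27.54 dB
∠H = 68.14° − 88.35° = -20.21°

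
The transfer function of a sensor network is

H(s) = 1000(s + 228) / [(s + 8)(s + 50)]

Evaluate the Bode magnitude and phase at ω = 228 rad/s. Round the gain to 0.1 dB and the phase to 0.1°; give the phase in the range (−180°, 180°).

At s = jω = j228:
zero (s+228): 228 + j228 → |·| = √(228²+228²) = √103968 ≈ 322.44, ∠ = arctan(228/228) ≈ 45.00°
pole (s+8): 8 + j228 → |·| = √(8²+228²) = √52048 ≈ 228.14, ∠ = arctan(228/8) ≈ 87.99°
pole (s+50): 50 + j228 → |·| = √(50²+228²) = √54484 ≈ 233.42, ∠ = arctan(228/50) ≈ 77.63°
|H| = 1000 · 322.44 / 53252 ≈ 6.055
Gain = 20 log₁₀(6.055) ≈ 15.64 dB
∠H = 45.00° − 165.62° = -120.62°

15.6 dB, -120.6°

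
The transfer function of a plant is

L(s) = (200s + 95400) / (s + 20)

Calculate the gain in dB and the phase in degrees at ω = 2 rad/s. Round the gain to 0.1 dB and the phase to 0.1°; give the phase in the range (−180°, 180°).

Substitute s = j2:
Numerator: 200(j2) + 95400 = 95400 + j400
Denominator: (j2) + 20 = 20 + j2
|N| = √(95400² + 400²) ≈ 95401, ∠N ≈ 0.24°
|D| = √(20² + 2²) ≈ 20.1, ∠D ≈ 5.71°
|L| = 95401 / 20.1 ≈ 4746.3
Gain = 20 log₁₀(4746.3) ≈ 73.53 dB
∠L = 0.24° − 5.71° = -5.47°

73.5 dB, -5.5°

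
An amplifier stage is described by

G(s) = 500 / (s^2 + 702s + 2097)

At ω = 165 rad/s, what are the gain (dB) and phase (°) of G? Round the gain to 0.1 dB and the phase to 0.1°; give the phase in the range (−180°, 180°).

-47.5 dB, -102.2°

Substitute s = j165:
Numerator: 500 = 500 + j0
Denominator: (j165)^2 + 702(j165) + 2097 = -25128 + j115830
|N| = √(500² + 0²) ≈ 500, ∠N ≈ 0.00°
|D| = √(25128² + 115830²) ≈ 1.1852e+05, ∠D ≈ 102.24°
|G| = 500 / 1.1852e+05 ≈ 0.0042187
Gain = 20 log₁₀(0.0042187) ≈ -47.50 dB
∠G = 0.00° − 102.24° = -102.24°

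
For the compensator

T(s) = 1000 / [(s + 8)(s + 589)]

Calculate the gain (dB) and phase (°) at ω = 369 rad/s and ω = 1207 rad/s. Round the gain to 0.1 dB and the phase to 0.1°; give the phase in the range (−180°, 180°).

ω = 369: -48.2 dB, -120.8°; ω = 1207: -64.2 dB, -153.6°

At s = jω = j369:
pole (s+8): 8 + j369 → |·| = √(8²+369²) = √136225 ≈ 369.09, ∠ = arctan(369/8) ≈ 88.76°
pole (s+589): 589 + j369 → |·| = √(589²+369²) = √483082 ≈ 695.04, ∠ = arctan(369/589) ≈ 32.07°
|T| = 1000 / 2.5653e+05 ≈ 0.0038982
Gain = 20 log₁₀(0.0038982) ≈ -48.18 dB
∠T = 0.00° − 120.83° = -120.83°

At s = jω = j1207:
pole (s+8): 8 + j1207 → |·| = √(8²+1207²) = √1456913 ≈ 1207, ∠ = arctan(1207/8) ≈ 89.62°
pole (s+589): 589 + j1207 → |·| = √(589²+1207²) = √1803770 ≈ 1343, ∠ = arctan(1207/589) ≈ 63.99°
|T| = 1000 / 1.621e+06 ≈ 0.0006169
Gain = 20 log₁₀(0.0006169) ≈ -64.20 dB
∠T = 0.00° − 153.61° = -153.61°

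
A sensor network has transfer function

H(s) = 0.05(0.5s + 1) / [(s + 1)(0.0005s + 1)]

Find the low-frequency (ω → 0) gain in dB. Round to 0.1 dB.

H(0) = 0.05 · 1 / 1 = 0.05
20 log₁₀(0.05) ≈ -26.02 dB

-26.0 dB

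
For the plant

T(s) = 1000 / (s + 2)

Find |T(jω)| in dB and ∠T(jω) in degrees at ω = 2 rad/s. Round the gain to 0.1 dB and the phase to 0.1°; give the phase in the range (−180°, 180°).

51.0 dB, -45.0°

Substitute s = j2:
Numerator: 1000 = 1000 + j0
Denominator: (j2) + 2 = 2 + j2
|N| = √(1000² + 0²) ≈ 1000, ∠N ≈ 0.00°
|D| = √(2² + 2²) ≈ 2.8284, ∠D ≈ 45.00°
|T| = 1000 / 2.8284 ≈ 353.56
Gain = 20 log₁₀(353.56) ≈ 50.97 dB
∠T = 0.00° − 45.00° = -45.00°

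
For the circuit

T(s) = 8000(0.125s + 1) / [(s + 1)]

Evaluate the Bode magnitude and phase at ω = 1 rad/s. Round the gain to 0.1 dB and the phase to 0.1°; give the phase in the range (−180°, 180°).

At ω = 1 rad/s:
zero (1 + j1·0.125) = 1 + j0.125 → |·| ≈ 1.0078, ∠ ≈ 7.13°
pole (1 + j1·1) = 1 + j1 → |·| ≈ 1.4142, ∠ ≈ 45.00°
|T| = 8000 · 1.0078 / (1.4142) ≈ 5701
Gain = 20 log₁₀(5701) ≈ 75.12 dB
∠T = (7.13°) − (45.00°) = -37.87°

75.1 dB, -37.9°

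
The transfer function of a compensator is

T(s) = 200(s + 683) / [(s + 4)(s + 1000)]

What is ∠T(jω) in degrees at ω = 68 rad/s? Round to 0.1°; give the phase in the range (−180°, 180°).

At s = jω = j68:
zero (s+683): 683 + j68 → |·| = √(683²+68²) = √471113 ≈ 686.38, ∠ = arctan(68/683) ≈ 5.69°
pole (s+4): 4 + j68 → |·| = √(4²+68²) = √4640 ≈ 68.118, ∠ = arctan(68/4) ≈ 86.63°
pole (s+1000): 1000 + j68 → |·| = √(1000²+68²) = √1004624 ≈ 1002.3, ∠ = arctan(68/1000) ≈ 3.89°
∠T = 5.69° − 90.52° = -84.83°

-84.8°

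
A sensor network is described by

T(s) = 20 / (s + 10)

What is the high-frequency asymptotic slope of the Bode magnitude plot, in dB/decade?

-20 dB/decade

Each pole contributes −20 dB/decade at high frequency; each zero contributes +20 dB/decade.
Net: 0 zero(s) − 1 pole(s) → -20 dB/decade.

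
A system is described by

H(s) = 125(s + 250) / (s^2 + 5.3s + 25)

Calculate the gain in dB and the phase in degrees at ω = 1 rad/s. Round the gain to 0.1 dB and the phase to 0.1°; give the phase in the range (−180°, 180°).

62.1 dB, -12.2°

At s = jω = j1:
zero (s+250): 250 + j1 → |·| = √(250²+1²) = √62501 ≈ 250, ∠ = arctan(1/250) ≈ 0.23°
quadratic: (j1)² + 5.3·j1 + 25 = 24 + j5.3 → |·| ≈ 24.578, ∠ ≈ 12.45°
|H| = 125 · 250 / 24.578 ≈ 1271.5
Gain = 20 log₁₀(1271.5) ≈ 62.09 dB
∠H = 0.23° − 12.45° = -12.22°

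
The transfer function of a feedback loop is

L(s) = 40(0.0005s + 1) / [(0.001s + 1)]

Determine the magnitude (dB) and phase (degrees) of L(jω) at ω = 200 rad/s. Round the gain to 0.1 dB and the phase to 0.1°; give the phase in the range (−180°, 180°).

At ω = 200 rad/s:
zero (1 + j200·0.0005) = 1 + j0.1 → |·| ≈ 1.005, ∠ ≈ 5.71°
pole (1 + j200·0.001) = 1 + j0.2 → |·| ≈ 1.0198, ∠ ≈ 11.31°
|L| = 40 · 1.005 / (1.0198) ≈ 39.419
Gain = 20 log₁₀(39.419) ≈ 31.91 dB
∠L = (5.71°) − (11.31°) = -5.60°

31.9 dB, -5.6°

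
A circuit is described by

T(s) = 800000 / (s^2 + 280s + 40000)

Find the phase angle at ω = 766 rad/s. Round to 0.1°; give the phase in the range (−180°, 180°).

At s = jω = j766:
quadratic: (j766)² + 280·j766 + 40000 = -546756 + j214480 → |·| ≈ 5.8732e+05, ∠ ≈ 158.58°
∠T = 0.00° − 158.58° = -158.58°

-158.6°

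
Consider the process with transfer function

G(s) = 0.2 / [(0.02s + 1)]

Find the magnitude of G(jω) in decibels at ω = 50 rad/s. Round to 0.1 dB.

At ω = 50 rad/s:
pole (1 + j50·0.02) = 1 + j1 → |·| ≈ 1.4142, ∠ ≈ 45.00°
|G| = 0.2 · 1 / (1.4142) ≈ 0.14142
Gain = 20 log₁₀(0.14142) ≈ -16.99 dB

-17.0 dB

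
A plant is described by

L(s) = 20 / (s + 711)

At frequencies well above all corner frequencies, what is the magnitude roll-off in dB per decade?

-20 dB/decade

Each pole contributes −20 dB/decade at high frequency; each zero contributes +20 dB/decade.
Net: 0 zero(s) − 1 pole(s) → -20 dB/decade.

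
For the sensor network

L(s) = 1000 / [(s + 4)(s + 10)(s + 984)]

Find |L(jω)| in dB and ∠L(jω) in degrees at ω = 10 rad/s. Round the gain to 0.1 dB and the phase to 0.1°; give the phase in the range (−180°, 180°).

-43.5 dB, -113.8°

At s = jω = j10:
pole (s+4): 4 + j10 → |·| = √(4²+10²) = √116 ≈ 10.77, ∠ = arctan(10/4) ≈ 68.20°
pole (s+10): 10 + j10 → |·| = √(10²+10²) = √200 ≈ 14.142, ∠ = arctan(10/10) ≈ 45.00°
pole (s+984): 984 + j10 → |·| = √(984²+10²) = √968356 ≈ 984.05, ∠ = arctan(10/984) ≈ 0.58°
|L| = 1000 / 1.4988e+05 ≈ 0.006672
Gain = 20 log₁₀(0.006672) ≈ -43.51 dB
∠L = 0.00° − 113.78° = -113.78°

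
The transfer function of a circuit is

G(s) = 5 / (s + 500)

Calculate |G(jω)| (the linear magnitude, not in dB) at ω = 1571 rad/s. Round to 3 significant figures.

0.00303

At s = jω = j1571:
pole (s+500): 500 + j1571 → |·| = √(500²+1571²) = √2718041 ≈ 1648.6, ∠ = arctan(1571/500) ≈ 72.35°
|G| = 5 / 1648.6 ≈ 0.0030329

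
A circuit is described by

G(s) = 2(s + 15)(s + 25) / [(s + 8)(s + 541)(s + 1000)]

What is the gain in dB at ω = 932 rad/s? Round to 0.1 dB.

At s = jω = j932:
zero (s+15): 15 + j932 → |·| = √(15²+932²) = √868849 ≈ 932.12, ∠ = arctan(932/15) ≈ 89.08°
zero (s+25): 25 + j932 → |·| = √(25²+932²) = √869249 ≈ 932.34, ∠ = arctan(932/25) ≈ 88.46°
pole (s+8): 8 + j932 → |·| = √(8²+932²) = √868688 ≈ 932.03, ∠ = arctan(932/8) ≈ 89.51°
pole (s+541): 541 + j932 → |·| = √(541²+932²) = √1161305 ≈ 1077.6, ∠ = arctan(932/541) ≈ 59.87°
pole (s+1000): 1000 + j932 → |·| = √(1000²+932²) = √1868624 ≈ 1367, ∠ = arctan(932/1000) ≈ 42.98°
|G| = 2 · 8.6905e+05 / 1.373e+09 ≈ 0.0012659
Gain = 20 log₁₀(0.0012659) ≈ -57.95 dB

-58.0 dB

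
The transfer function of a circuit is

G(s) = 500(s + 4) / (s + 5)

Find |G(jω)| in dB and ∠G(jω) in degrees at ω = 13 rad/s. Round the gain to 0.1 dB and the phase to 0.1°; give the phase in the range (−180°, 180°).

53.8 dB, 3.9°

At s = jω = j13:
zero (s+4): 4 + j13 → |·| = √(4²+13²) = √185 ≈ 13.601, ∠ = arctan(13/4) ≈ 72.90°
pole (s+5): 5 + j13 → |·| = √(5²+13²) = √194 ≈ 13.928, ∠ = arctan(13/5) ≈ 68.96°
|G| = 500 · 13.601 / 13.928 ≈ 488.26
Gain = 20 log₁₀(488.26) ≈ 53.77 dB
∠G = 72.90° − 68.96° = 3.94°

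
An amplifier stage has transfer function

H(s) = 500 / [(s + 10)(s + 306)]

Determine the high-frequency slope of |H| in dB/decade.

Each pole contributes −20 dB/decade at high frequency; each zero contributes +20 dB/decade.
Net: 0 zero(s) − 2 pole(s) → -40 dB/decade.

-40 dB/decade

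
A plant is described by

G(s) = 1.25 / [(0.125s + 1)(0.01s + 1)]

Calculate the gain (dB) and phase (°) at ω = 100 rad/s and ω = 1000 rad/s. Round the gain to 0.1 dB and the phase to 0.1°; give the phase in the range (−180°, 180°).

ω = 100: -23.0 dB, -130.4°; ω = 1000: -60.0 dB, -173.8°

At ω = 100 rad/s:
pole (1 + j100·0.125) = 1 + j12.5 → |·| ≈ 12.54, ∠ ≈ 85.43°
pole (1 + j100·0.01) = 1 + j1 → |·| ≈ 1.4142, ∠ ≈ 45.00°
|G| = 1.25 · 1 / (12.54 · 1.4142) ≈ 0.070486
Gain = 20 log₁₀(0.070486) ≈ -23.04 dB
∠G = (0°) − (85.43° + 45.00°) = -130.43°

At ω = 1000 rad/s:
pole (1 + j1000·0.125) = 1 + j125 → |·| ≈ 125, ∠ ≈ 89.54°
pole (1 + j1000·0.01) = 1 + j10 → |·| ≈ 10.05, ∠ ≈ 84.29°
|G| = 1.25 · 1 / (125 · 10.05) ≈ 0.00099502
Gain = 20 log₁₀(0.00099502) ≈ -60.04 dB
∠G = (0°) − (89.54° + 84.29°) = -173.83°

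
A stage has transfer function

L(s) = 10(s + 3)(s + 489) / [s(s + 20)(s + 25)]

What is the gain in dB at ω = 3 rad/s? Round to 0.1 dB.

22.7 dB

At s = jω = j3:
zero (s+3): 3 + j3 → |·| = √(3²+3²) = √18 ≈ 4.2426, ∠ = arctan(3/3) ≈ 45.00°
zero (s+489): 489 + j3 → |·| = √(489²+3²) = √239130 ≈ 489.01, ∠ = arctan(3/489) ≈ 0.35°
pole (s+20): 20 + j3 → |·| = √(20²+3²) = √409 ≈ 20.224, ∠ = arctan(3/20) ≈ 8.53°
pole (s+25): 25 + j3 → |·| = √(25²+3²) = √634 ≈ 25.179, ∠ = arctan(3/25) ≈ 6.84°
pole at origin: |s| = 3, ∠ = 90.00° (in denominator)
|L| = 10 · 2074.7 / 1527.7 ≈ 13.581
Gain = 20 log₁₀(13.581) ≈ 22.66 dB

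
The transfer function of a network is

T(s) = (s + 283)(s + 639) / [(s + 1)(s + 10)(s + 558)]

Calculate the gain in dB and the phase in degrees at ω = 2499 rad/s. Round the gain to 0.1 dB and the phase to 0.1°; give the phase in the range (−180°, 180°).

-67.8 dB, -98.0°

At s = jω = j2499:
zero (s+283): 283 + j2499 → |·| = √(283²+2499²) = √6325090 ≈ 2515, ∠ = arctan(2499/283) ≈ 83.54°
zero (s+639): 639 + j2499 → |·| = √(639²+2499²) = √6653322 ≈ 2579.4, ∠ = arctan(2499/639) ≈ 75.66°
pole (s+1): 1 + j2499 → |·| = √(1²+2499²) = √6245002 ≈ 2499, ∠ = arctan(2499/1) ≈ 89.98°
pole (s+10): 10 + j2499 → |·| = √(10²+2499²) = √6245101 ≈ 2499, ∠ = arctan(2499/10) ≈ 89.77°
pole (s+558): 558 + j2499 → |·| = √(558²+2499²) = √6556365 ≈ 2560.5, ∠ = arctan(2499/558) ≈ 77.41°
|T| = 1 · 6.4872e+06 / 1.599e+10 ≈ 0.0004057
Gain = 20 log₁₀(0.0004057) ≈ -67.84 dB
∠T = 159.20° − 257.16° = -97.96°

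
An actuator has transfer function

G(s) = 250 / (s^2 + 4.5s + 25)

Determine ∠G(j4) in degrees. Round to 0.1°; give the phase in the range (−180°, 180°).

-63.4°

At s = jω = j4:
quadratic: (j4)² + 4.5·j4 + 25 = 9 + j18 → |·| ≈ 20.125, ∠ ≈ 63.43°
∠G = 0.00° − 63.43° = -63.43°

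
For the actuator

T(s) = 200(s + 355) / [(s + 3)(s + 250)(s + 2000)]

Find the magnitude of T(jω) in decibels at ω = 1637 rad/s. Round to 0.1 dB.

At s = jω = j1637:
zero (s+355): 355 + j1637 → |·| = √(355²+1637²) = √2805794 ≈ 1675.1, ∠ = arctan(1637/355) ≈ 77.76°
pole (s+3): 3 + j1637 → |·| = √(3²+1637²) = √2679778 ≈ 1637, ∠ = arctan(1637/3) ≈ 89.89°
pole (s+250): 250 + j1637 → |·| = √(250²+1637²) = √2742269 ≈ 1656, ∠ = arctan(1637/250) ≈ 81.32°
pole (s+2000): 2000 + j1637 → |·| = √(2000²+1637²) = √6679769 ≈ 2584.5, ∠ = arctan(1637/2000) ≈ 39.30°
|T| = 200 · 1675.1 / 7.0062e+09 ≈ 4.7818e-05
Gain = 20 log₁₀(4.7818e-05) ≈ -86.41 dB

-86.4 dB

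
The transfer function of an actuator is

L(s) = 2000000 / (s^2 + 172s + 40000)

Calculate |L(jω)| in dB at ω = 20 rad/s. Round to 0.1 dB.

34.0 dB

At s = jω = j20:
quadratic: (j20)² + 172·j20 + 40000 = 39600 + j3440 → |·| ≈ 39749, ∠ ≈ 4.96°
|L| = 2000000 / 39749 ≈ 50.316
Gain = 20 log₁₀(50.316) ≈ 34.03 dB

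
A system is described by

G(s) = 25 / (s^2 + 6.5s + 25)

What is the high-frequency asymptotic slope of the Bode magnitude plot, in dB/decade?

Each pole contributes −20 dB/decade at high frequency; each zero contributes +20 dB/decade.
Net: 0 zero(s) − 2 pole(s) → -40 dB/decade.

-40 dB/decade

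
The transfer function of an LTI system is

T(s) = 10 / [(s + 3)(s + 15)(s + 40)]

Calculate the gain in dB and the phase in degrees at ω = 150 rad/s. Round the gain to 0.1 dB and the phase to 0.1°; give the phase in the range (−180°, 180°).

-110.9 dB, 111.8°

At s = jω = j150:
pole (s+3): 3 + j150 → |·| = √(3²+150²) = √22509 ≈ 150.03, ∠ = arctan(150/3) ≈ 88.85°
pole (s+15): 15 + j150 → |·| = √(15²+150²) = √22725 ≈ 150.75, ∠ = arctan(150/15) ≈ 84.29°
pole (s+40): 40 + j150 → |·| = √(40²+150²) = √24100 ≈ 155.24, ∠ = arctan(150/40) ≈ 75.07°
|T| = 10 / 3.5111e+06 ≈ 2.8481e-06
Gain = 20 log₁₀(2.8481e-06) ≈ -110.91 dB
∠T = 0.00° − 248.21° = -248.21° ≡ 111.79° (principal value)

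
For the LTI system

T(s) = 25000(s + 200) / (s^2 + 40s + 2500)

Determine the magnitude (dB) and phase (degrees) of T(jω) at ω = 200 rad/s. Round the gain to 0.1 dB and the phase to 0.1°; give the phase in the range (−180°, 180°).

45.3 dB, -123.0°

At s = jω = j200:
zero (s+200): 200 + j200 → |·| = √(200²+200²) = √80000 ≈ 282.84, ∠ = arctan(200/200) ≈ 45.00°
quadratic: (j200)² + 40·j200 + 2500 = -37500 + j8000 → |·| ≈ 38344, ∠ ≈ 167.96°
|T| = 25000 · 282.84 / 38344 ≈ 184.41
Gain = 20 log₁₀(184.41) ≈ 45.32 dB
∠T = 45.00° − 167.96° = -122.96°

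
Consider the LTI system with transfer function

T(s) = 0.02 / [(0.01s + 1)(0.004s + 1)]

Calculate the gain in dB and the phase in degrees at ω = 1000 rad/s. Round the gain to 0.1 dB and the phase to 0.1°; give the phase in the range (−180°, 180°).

-66.3 dB, -160.3°

At ω = 1000 rad/s:
pole (1 + j1000·0.01) = 1 + j10 → |·| ≈ 10.05, ∠ ≈ 84.29°
pole (1 + j1000·0.004) = 1 + j4 → |·| ≈ 4.1231, ∠ ≈ 75.96°
|T| = 0.02 · 1 / (10.05 · 4.1231) ≈ 0.00048266
Gain = 20 log₁₀(0.00048266) ≈ -66.33 dB
∠T = (0°) − (84.29° + 75.96°) = -160.25°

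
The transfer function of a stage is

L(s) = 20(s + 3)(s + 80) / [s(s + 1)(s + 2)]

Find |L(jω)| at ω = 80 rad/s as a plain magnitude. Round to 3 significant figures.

0.354

At s = jω = j80:
zero (s+3): 3 + j80 → |·| = √(3²+80²) = √6409 ≈ 80.056, ∠ = arctan(80/3) ≈ 87.85°
zero (s+80): 80 + j80 → |·| = √(80²+80²) = √12800 ≈ 113.14, ∠ = arctan(80/80) ≈ 45.00°
pole (s+1): 1 + j80 → |·| = √(1²+80²) = √6401 ≈ 80.006, ∠ = arctan(80/1) ≈ 89.28°
pole (s+2): 2 + j80 → |·| = √(2²+80²) = √6404 ≈ 80.025, ∠ = arctan(80/2) ≈ 88.57°
pole at origin: |s| = 80, ∠ = 90.00° (in denominator)
|L| = 20 · 9057.5 / 5.122e+05 ≈ 0.35367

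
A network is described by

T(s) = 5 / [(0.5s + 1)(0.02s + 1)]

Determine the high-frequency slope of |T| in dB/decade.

-40 dB/decade

Each pole contributes −20 dB/decade at high frequency; each zero contributes +20 dB/decade.
Net: 0 zero(s) − 2 pole(s) → -40 dB/decade.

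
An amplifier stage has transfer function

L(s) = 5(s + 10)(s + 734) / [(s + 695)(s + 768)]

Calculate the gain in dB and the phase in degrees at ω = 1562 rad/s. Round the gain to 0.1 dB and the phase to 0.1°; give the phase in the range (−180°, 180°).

13.1 dB, 24.6°

At s = jω = j1562:
zero (s+10): 10 + j1562 → |·| = √(10²+1562²) = √2439944 ≈ 1562, ∠ = arctan(1562/10) ≈ 89.63°
zero (s+734): 734 + j1562 → |·| = √(734²+1562²) = √2978600 ≈ 1725.9, ∠ = arctan(1562/734) ≈ 64.83°
pole (s+695): 695 + j1562 → |·| = √(695²+1562²) = √2922869 ≈ 1709.6, ∠ = arctan(1562/695) ≈ 66.01°
pole (s+768): 768 + j1562 → |·| = √(768²+1562²) = √3029668 ≈ 1740.6, ∠ = arctan(1562/768) ≈ 63.82°
|L| = 5 · 2.6959e+06 / 2.9757e+06 ≈ 4.5299
Gain = 20 log₁₀(4.5299) ≈ 13.12 dB
∠L = 154.46° − 129.83° = 24.63°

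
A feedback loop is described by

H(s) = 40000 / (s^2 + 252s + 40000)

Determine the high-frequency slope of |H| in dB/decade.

Each pole contributes −20 dB/decade at high frequency; each zero contributes +20 dB/decade.
Net: 0 zero(s) − 2 pole(s) → -40 dB/decade.

-40 dB/decade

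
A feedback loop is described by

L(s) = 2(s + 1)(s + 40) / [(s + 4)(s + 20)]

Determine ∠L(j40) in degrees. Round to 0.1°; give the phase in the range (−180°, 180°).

-14.2°

At s = jω = j40:
zero (s+1): 1 + j40 → |·| = √(1²+40²) = √1601 ≈ 40.012, ∠ = arctan(40/1) ≈ 88.57°
zero (s+40): 40 + j40 → |·| = √(40²+40²) = √3200 ≈ 56.569, ∠ = arctan(40/40) ≈ 45.00°
pole (s+4): 4 + j40 → |·| = √(4²+40²) = √1616 ≈ 40.2, ∠ = arctan(40/4) ≈ 84.29°
pole (s+20): 20 + j40 → |·| = √(20²+40²) = √2000 ≈ 44.721, ∠ = arctan(40/20) ≈ 63.43°
∠L = 133.57° − 147.72° = -14.15°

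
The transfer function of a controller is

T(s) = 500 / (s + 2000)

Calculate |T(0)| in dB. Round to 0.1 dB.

-12.0 dB

T(0) = 500 / 2000 = 0.25
20 log₁₀(0.25) ≈ -12.04 dB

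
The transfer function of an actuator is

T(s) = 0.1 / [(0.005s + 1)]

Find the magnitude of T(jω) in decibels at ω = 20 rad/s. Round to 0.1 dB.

-20.0 dB

At ω = 20 rad/s:
pole (1 + j20·0.005) = 1 + j0.1 → |·| ≈ 1.005, ∠ ≈ 5.71°
|T| = 0.1 · 1 / (1.005) ≈ 0.099502
Gain = 20 log₁₀(0.099502) ≈ -20.04 dB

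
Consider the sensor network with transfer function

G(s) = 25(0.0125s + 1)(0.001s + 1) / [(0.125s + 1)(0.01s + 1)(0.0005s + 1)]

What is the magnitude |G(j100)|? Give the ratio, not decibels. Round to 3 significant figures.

At ω = 100 rad/s:
zero (1 + j100·0.0125) = 1 + j1.25 → |·| ≈ 1.6008, ∠ ≈ 51.34°
zero (1 + j100·0.001) = 1 + j0.1 → |·| ≈ 1.005, ∠ ≈ 5.71°
pole (1 + j100·0.125) = 1 + j12.5 → |·| ≈ 12.54, ∠ ≈ 85.43°
pole (1 + j100·0.01) = 1 + j1 → |·| ≈ 1.4142, ∠ ≈ 45.00°
pole (1 + j100·0.0005) = 1 + j0.05 → |·| ≈ 1.0012, ∠ ≈ 2.86°
|G| = 25 · 1.6008 · 1.005 / (12.54 · 1.4142 · 1.0012) ≈ 2.2652

2.27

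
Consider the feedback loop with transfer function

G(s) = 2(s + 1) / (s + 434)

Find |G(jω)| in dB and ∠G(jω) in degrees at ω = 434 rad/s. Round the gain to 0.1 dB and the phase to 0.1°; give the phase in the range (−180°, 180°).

At s = jω = j434:
zero (s+1): 1 + j434 → |·| = √(1²+434²) = √188357 ≈ 434, ∠ = arctan(434/1) ≈ 89.87°
pole (s+434): 434 + j434 → |·| = √(434²+434²) = √376712 ≈ 613.77, ∠ = arctan(434/434) ≈ 45.00°
|G| = 2 · 434 / 613.77 ≈ 1.4142
Gain = 20 log₁₀(1.4142) ≈ 3.01 dB
∠G = 89.87° − 45.00° = 44.87°

3.0 dB, 44.9°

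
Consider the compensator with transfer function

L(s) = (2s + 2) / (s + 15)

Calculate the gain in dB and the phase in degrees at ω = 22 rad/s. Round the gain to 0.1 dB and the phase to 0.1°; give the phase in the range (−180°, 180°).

Substitute s = j22:
Numerator: 2(j22) + 2 = 2 + j44
Denominator: (j22) + 15 = 15 + j22
|N| = √(2² + 44²) ≈ 44.045, ∠N ≈ 87.40°
|D| = √(15² + 22²) ≈ 26.627, ∠D ≈ 55.71°
|L| = 44.045 / 26.627 ≈ 1.6541
Gain = 20 log₁₀(1.6541) ≈ 4.37 dB
∠L = 87.40° − 55.71° = 31.69°

4.4 dB, 31.7°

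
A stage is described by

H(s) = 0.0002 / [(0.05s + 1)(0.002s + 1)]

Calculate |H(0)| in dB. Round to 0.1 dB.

-74.0 dB

H(0) = 0.0002 · 1 / 1 = 0.0002
20 log₁₀(0.0002) ≈ -73.98 dB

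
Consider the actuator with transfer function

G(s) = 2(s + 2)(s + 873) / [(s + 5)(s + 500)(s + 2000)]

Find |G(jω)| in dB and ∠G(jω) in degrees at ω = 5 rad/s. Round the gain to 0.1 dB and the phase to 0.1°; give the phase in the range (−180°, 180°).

At s = jω = j5:
zero (s+2): 2 + j5 → |·| = √(2²+5²) = √29 ≈ 5.3852, ∠ = arctan(5/2) ≈ 68.20°
zero (s+873): 873 + j5 → |·| = √(873²+5²) = √762154 ≈ 873.01, ∠ = arctan(5/873) ≈ 0.33°
pole (s+5): 5 + j5 → |·| = √(5²+5²) = √50 ≈ 7.0711, ∠ = arctan(5/5) ≈ 45.00°
pole (s+500): 500 + j5 → |·| = √(500²+5²) = √250025 ≈ 500.02, ∠ = arctan(5/500) ≈ 0.57°
pole (s+2000): 2000 + j5 → |·| = √(2000²+5²) = √4000025 ≈ 2000, ∠ = arctan(5/2000) ≈ 0.14°
|G| = 2 · 4701.3 / 7.0714e+06 ≈ 0.0013297
Gain = 20 log₁₀(0.0013297) ≈ -57.52 dB
∠G = 68.53° − 45.71° = 22.82°

-57.5 dB, 22.8°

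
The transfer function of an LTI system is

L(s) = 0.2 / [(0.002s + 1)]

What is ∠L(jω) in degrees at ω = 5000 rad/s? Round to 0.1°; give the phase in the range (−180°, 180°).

At ω = 5000 rad/s:
pole (1 + j5000·0.002) = 1 + j10 → |·| ≈ 10.05, ∠ ≈ 84.29°
∠L = (0°) − (84.29°) = -84.29°

-84.3°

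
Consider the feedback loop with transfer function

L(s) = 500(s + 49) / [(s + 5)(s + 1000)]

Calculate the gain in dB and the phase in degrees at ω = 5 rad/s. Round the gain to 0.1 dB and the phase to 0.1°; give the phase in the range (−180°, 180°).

At s = jω = j5:
zero (s+49): 49 + j5 → |·| = √(49²+5²) = √2426 ≈ 49.254, ∠ = arctan(5/49) ≈ 5.83°
pole (s+5): 5 + j5 → |·| = √(5²+5²) = √50 ≈ 7.0711, ∠ = arctan(5/5) ≈ 45.00°
pole (s+1000): 1000 + j5 → |·| = √(1000²+5²) = √1000025 ≈ 1000, ∠ = arctan(5/1000) ≈ 0.29°
|L| = 500 · 49.254 / 7071.1 ≈ 3.4828
Gain = 20 log₁₀(3.4828) ≈ 10.84 dB
∠L = 5.83° − 45.29° = -39.46°

10.8 dB, -39.5°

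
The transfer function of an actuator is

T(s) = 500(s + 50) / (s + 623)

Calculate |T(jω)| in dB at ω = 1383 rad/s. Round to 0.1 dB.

At s = jω = j1383:
zero (s+50): 50 + j1383 → |·| = √(50²+1383²) = √1915189 ≈ 1383.9, ∠ = arctan(1383/50) ≈ 87.93°
pole (s+623): 623 + j1383 → |·| = √(623²+1383²) = √2300818 ≈ 1516.8, ∠ = arctan(1383/623) ≈ 65.75°
|T| = 500 · 1383.9 / 1516.8 ≈ 456.19
Gain = 20 log₁₀(456.19) ≈ 53.18 dB

53.2 dB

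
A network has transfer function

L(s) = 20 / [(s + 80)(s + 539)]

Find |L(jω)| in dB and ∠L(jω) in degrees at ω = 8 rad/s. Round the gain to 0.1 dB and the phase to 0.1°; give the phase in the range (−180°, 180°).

At s = jω = j8:
pole (s+80): 80 + j8 → |·| = √(80²+8²) = √6464 ≈ 80.399, ∠ = arctan(8/80) ≈ 5.71°
pole (s+539): 539 + j8 → |·| = √(539²+8²) = √290585 ≈ 539.06, ∠ = arctan(8/539) ≈ 0.85°
|L| = 20 / 43340 ≈ 0.00046147
Gain = 20 log₁₀(0.00046147) ≈ -66.72 dB
∠L = 0.00° − 6.56° = -6.56°

-66.7 dB, -6.6°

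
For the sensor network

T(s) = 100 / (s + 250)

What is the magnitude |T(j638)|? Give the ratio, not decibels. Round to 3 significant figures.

0.146

Substitute s = j638:
Numerator: 100 = 100 + j0
Denominator: (j638) + 250 = 250 + j638
|N| = √(100² + 0²) ≈ 100, ∠N ≈ 0.00°
|D| = √(250² + 638²) ≈ 685.23, ∠D ≈ 68.60°
|T| = 100 / 685.23 ≈ 0.14594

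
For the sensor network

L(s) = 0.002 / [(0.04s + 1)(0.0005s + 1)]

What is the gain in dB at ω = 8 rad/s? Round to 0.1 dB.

-54.4 dB

At ω = 8 rad/s:
pole (1 + j8·0.04) = 1 + j0.32 → |·| ≈ 1.05, ∠ ≈ 17.74°
pole (1 + j8·0.0005) = 1 + j0.004 → |·| ≈ 1, ∠ ≈ 0.23°
|L| = 0.002 · 1 / (1.05 · 1) ≈ 0.0019048
Gain = 20 log₁₀(0.0019048) ≈ -54.40 dB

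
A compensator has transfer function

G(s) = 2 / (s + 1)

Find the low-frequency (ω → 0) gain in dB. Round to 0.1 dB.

G(0) = 2 / 1 = 2
20 log₁₀(2) ≈ 6.02 dB

6.0 dB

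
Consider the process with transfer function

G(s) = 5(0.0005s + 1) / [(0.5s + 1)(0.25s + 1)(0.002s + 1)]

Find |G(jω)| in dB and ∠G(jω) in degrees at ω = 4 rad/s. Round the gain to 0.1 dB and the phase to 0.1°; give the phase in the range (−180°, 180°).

4.0 dB, -108.8°

At ω = 4 rad/s:
zero (1 + j4·0.0005) = 1 + j0.002 → |·| ≈ 1, ∠ ≈ 0.11°
pole (1 + j4·0.5) = 1 + j2 → |·| ≈ 2.2361, ∠ ≈ 63.43°
pole (1 + j4·0.25) = 1 + j1 → |·| ≈ 1.4142, ∠ ≈ 45.00°
pole (1 + j4·0.002) = 1 + j0.008 → |·| ≈ 1, ∠ ≈ 0.46°
|G| = 5 · 1 / (2.2361 · 1.4142 · 1) ≈ 1.5811
Gain = 20 log₁₀(1.5811) ≈ 3.98 dB
∠G = (0.11°) − (63.43° + 45.00° + 0.46°) = -108.78°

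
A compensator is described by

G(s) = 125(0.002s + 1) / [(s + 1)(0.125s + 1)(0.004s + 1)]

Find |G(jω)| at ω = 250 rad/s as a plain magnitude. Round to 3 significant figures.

0.0126

At ω = 250 rad/s:
zero (1 + j250·0.002) = 1 + j0.5 → |·| ≈ 1.118, ∠ ≈ 26.57°
pole (1 + j250·1) = 1 + j250 → |·| ≈ 250, ∠ ≈ 89.77°
pole (1 + j250·0.125) = 1 + j31.25 → |·| ≈ 31.266, ∠ ≈ 88.17°
pole (1 + j250·0.004) = 1 + j1 → |·| ≈ 1.4142, ∠ ≈ 45.00°
|G| = 125 · 1.118 / (250 · 31.266 · 1.4142) ≈ 0.012642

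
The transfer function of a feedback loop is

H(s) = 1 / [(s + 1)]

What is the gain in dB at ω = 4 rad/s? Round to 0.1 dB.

At ω = 4 rad/s:
pole (1 + j4·1) = 1 + j4 → |·| ≈ 4.1231, ∠ ≈ 75.96°
|H| = 1 · 1 / (4.1231) ≈ 0.24254
Gain = 20 log₁₀(0.24254) ≈ -12.30 dB

-12.3 dB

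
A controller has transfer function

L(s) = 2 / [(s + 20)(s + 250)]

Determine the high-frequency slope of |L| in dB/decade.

-40 dB/decade

Each pole contributes −20 dB/decade at high frequency; each zero contributes +20 dB/decade.
Net: 0 zero(s) − 2 pole(s) → -40 dB/decade.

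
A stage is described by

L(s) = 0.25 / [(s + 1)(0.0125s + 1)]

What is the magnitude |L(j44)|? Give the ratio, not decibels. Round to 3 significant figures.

At ω = 44 rad/s:
pole (1 + j44·1) = 1 + j44 → |·| ≈ 44.011, ∠ ≈ 88.70°
pole (1 + j44·0.0125) = 1 + j0.55 → |·| ≈ 1.1413, ∠ ≈ 28.81°
|L| = 0.25 · 1 / (44.011 · 1.1413) ≈ 0.0049771

0.00498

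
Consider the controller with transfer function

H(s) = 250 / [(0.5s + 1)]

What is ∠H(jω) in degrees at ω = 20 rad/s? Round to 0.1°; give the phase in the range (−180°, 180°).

-84.3°

At ω = 20 rad/s:
pole (1 + j20·0.5) = 1 + j10 → |·| ≈ 10.05, ∠ ≈ 84.29°
∠H = (0°) − (84.29°) = -84.29°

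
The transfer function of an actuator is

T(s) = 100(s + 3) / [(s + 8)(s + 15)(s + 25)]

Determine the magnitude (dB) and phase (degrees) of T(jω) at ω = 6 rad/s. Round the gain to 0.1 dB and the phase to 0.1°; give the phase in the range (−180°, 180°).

At s = jω = j6:
zero (s+3): 3 + j6 → |·| = √(3²+6²) = √45 ≈ 6.7082, ∠ = arctan(6/3) ≈ 63.43°
pole (s+8): 8 + j6 → |·| = √(8²+6²) = √100 ≈ 10, ∠ = arctan(6/8) ≈ 36.87°
pole (s+15): 15 + j6 → |·| = √(15²+6²) = √261 ≈ 16.155, ∠ = arctan(6/15) ≈ 21.80°
pole (s+25): 25 + j6 → |·| = √(25²+6²) = √661 ≈ 25.71, ∠ = arctan(6/25) ≈ 13.50°
|T| = 100 · 6.7082 / 4153.5 ≈ 0.16151
Gain = 20 log₁₀(0.16151) ≈ -15.84 dB
∠T = 63.43° − 72.17° = -8.74°

-15.8 dB, -8.7°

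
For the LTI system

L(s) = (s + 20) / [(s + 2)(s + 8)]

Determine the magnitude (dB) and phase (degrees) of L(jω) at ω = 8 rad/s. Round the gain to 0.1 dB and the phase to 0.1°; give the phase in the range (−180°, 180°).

At s = jω = j8:
zero (s+20): 20 + j8 → |·| = √(20²+8²) = √464 ≈ 21.541, ∠ = arctan(8/20) ≈ 21.80°
pole (s+2): 2 + j8 → |·| = √(2²+8²) = √68 ≈ 8.2462, ∠ = arctan(8/2) ≈ 75.96°
pole (s+8): 8 + j8 → |·| = √(8²+8²) = √128 ≈ 11.314, ∠ = arctan(8/8) ≈ 45.00°
|L| = 1 · 21.541 / 93.298 ≈ 0.23088
Gain = 20 log₁₀(0.23088) ≈ -12.73 dB
∠L = 21.80° − 120.96° = -99.16°

-12.7 dB, -99.2°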